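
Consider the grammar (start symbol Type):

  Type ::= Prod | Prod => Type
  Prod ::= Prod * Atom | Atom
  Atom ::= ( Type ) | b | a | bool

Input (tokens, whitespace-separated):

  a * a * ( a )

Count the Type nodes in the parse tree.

2

[Type [Prod [Prod [Prod [Atom a]] * [Atom a]] * [Atom ( [Type [Prod [Atom a]]] )]]]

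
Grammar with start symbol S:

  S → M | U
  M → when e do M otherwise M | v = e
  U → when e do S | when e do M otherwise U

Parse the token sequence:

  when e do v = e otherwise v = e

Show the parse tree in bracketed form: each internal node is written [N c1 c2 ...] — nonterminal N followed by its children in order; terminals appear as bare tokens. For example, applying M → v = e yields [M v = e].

[S [M when e do [M v = e] otherwise [M v = e]]]

S
M
when e do M otherwise M
when e do v = e otherwise M
when e do v = e otherwise v = e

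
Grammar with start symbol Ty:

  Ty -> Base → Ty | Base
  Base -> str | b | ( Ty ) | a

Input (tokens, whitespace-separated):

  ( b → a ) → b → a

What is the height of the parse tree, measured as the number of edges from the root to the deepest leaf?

[Ty [Base ( [Ty [Base b] → [Ty [Base a]]] )] → [Ty [Base b] → [Ty [Base a]]]]

5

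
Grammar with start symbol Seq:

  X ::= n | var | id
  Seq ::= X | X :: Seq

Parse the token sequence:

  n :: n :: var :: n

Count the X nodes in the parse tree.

4

[Seq [X n] :: [Seq [X n] :: [Seq [X var] :: [Seq [X n]]]]]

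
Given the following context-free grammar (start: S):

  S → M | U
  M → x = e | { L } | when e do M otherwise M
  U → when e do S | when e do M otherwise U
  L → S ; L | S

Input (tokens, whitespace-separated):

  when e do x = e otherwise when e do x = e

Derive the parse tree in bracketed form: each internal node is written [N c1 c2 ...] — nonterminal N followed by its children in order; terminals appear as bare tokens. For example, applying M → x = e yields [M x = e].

[S [U when e do [M x = e] otherwise [U when e do [S [M x = e]]]]]

S
U
when e do M otherwise U
when e do x = e otherwise U
when e do x = e otherwise when e do S
when e do x = e otherwise when e do M
when e do x = e otherwise when e do x = e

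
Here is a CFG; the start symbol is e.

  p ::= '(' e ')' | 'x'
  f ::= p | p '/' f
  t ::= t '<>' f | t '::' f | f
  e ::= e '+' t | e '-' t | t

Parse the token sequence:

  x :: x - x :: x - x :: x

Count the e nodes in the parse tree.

[e [e [e [t [t [f [p x]]] :: [f [p x]]]] - [t [t [f [p x]]] :: [f [p x]]]] - [t [t [f [p x]]] :: [f [p x]]]]

3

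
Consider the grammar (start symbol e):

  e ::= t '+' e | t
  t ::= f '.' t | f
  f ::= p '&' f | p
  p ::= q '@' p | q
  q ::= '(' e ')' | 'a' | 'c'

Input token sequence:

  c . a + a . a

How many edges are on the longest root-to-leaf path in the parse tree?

7

[e [t [f [p [q c]]] . [t [f [p [q a]]]]] + [e [t [f [p [q a]]] . [t [f [p [q a]]]]]]]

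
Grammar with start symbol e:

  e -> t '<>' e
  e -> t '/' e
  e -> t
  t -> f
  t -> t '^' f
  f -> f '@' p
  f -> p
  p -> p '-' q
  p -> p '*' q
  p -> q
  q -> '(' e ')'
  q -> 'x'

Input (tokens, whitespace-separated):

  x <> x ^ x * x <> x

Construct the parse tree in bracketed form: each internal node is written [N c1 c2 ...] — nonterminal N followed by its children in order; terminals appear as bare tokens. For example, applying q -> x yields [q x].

e
t <> e
f <> e
p <> e
q <> e
x <> e
x <> t <> e
x <> t ^ f <> e
x <> f ^ f <> e
x <> p ^ f <> e
x <> q ^ f <> e
x <> x ^ f <> e
x <> x ^ p <> e
x <> x ^ p * q <> e
x <> x ^ q * q <> e
x <> x ^ x * q <> e
x <> x ^ x * x <> e
x <> x ^ x * x <> t
x <> x ^ x * x <> f
x <> x ^ x * x <> p
x <> x ^ x * x <> q
x <> x ^ x * x <> x

[e [t [f [p [q x]]]] <> [e [t [t [f [p [q x]]]] ^ [f [p [p [q x]] * [q x]]]] <> [e [t [f [p [q x]]]]]]]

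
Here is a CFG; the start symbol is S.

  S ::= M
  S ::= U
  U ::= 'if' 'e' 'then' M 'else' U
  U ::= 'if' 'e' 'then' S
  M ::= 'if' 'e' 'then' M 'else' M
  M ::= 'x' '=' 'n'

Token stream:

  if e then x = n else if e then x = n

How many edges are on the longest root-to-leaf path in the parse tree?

[S [U if e then [M x = n] else [U if e then [S [M x = n]]]]]

5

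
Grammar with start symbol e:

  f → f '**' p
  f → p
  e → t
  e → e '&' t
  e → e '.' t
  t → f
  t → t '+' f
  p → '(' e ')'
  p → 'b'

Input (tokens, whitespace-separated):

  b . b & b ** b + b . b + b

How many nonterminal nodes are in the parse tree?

24

[e [e [e [e [t [f [p b]]]] . [t [f [p b]]]] & [t [t [f [f [p b]] ** [p b]]] + [f [p b]]]] . [t [t [f [p b]]] + [f [p b]]]]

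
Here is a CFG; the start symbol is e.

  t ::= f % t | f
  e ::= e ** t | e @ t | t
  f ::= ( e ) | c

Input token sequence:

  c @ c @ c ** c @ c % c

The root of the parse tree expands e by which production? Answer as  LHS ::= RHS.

e ::= e @ t

[e [e [e [e [e [t [f c]]] @ [t [f c]]] @ [t [f c]]] ** [t [f c]]] @ [t [f c] % [t [f c]]]]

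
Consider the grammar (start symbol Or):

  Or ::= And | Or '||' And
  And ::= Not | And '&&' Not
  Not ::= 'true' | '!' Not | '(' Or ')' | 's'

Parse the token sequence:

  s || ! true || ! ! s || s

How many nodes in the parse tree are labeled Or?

[Or [Or [Or [Or [And [Not s]]] || [And [Not ! [Not true]]]] || [And [Not ! [Not ! [Not s]]]]] || [And [Not s]]]

4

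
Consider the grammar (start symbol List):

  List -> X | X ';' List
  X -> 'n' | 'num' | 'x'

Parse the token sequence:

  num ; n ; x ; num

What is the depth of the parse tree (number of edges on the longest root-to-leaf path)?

[List [X num] ; [List [X n] ; [List [X x] ; [List [X num]]]]]

5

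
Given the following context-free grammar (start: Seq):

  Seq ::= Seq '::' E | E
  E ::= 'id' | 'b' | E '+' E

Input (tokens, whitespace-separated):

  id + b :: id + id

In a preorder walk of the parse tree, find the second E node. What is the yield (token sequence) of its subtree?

id

[Seq [Seq [E [E id] + [E b]]] :: [E [E id] + [E id]]]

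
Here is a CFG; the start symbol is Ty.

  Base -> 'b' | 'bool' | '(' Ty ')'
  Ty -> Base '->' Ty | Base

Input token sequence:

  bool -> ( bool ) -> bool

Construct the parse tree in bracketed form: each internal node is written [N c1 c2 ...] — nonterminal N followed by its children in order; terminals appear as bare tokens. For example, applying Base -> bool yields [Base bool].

[Ty [Base bool] -> [Ty [Base ( [Ty [Base bool]] )] -> [Ty [Base bool]]]]

Ty
Base -> Ty
bool -> Ty
bool -> Base -> Ty
bool -> ( Ty ) -> Ty
bool -> ( Base ) -> Ty
bool -> ( bool ) -> Ty
bool -> ( bool ) -> Base
bool -> ( bool ) -> bool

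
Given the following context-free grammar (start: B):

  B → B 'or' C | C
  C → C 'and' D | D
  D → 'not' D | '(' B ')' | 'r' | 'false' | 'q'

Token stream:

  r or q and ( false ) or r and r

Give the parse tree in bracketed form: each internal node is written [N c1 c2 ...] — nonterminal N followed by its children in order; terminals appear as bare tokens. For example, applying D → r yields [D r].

[B [B [B [C [D r]]] or [C [C [D q]] and [D ( [B [C [D false]]] )]]] or [C [C [D r]] and [D r]]]

B
B or C
B or C or C
C or C or C
D or C or C
r or C or C
r or C and D or C
r or D and D or C
r or q and D or C
r or q and ( B ) or C
r or q and ( C ) or C
r or q and ( D ) or C
r or q and ( false ) or C
r or q and ( false ) or C and D
r or q and ( false ) or D and D
r or q and ( false ) or r and D
r or q and ( false ) or r and r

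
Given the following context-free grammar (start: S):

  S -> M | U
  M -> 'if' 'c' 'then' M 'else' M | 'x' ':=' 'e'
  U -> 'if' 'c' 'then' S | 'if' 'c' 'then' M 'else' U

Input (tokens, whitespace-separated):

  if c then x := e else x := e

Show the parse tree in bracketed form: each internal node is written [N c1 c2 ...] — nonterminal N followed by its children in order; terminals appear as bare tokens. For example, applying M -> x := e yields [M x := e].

S
M
if c then M else M
if c then x := e else M
if c then x := e else x := e

[S [M if c then [M x := e] else [M x := e]]]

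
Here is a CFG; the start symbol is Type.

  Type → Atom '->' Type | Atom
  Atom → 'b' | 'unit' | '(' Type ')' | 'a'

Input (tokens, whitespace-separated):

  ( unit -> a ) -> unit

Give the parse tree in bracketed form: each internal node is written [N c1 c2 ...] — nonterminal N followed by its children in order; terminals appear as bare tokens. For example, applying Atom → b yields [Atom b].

Type
Atom -> Type
( Type ) -> Type
( Atom -> Type ) -> Type
( unit -> Type ) -> Type
( unit -> Atom ) -> Type
( unit -> a ) -> Type
( unit -> a ) -> Atom
( unit -> a ) -> unit

[Type [Atom ( [Type [Atom unit] -> [Type [Atom a]]] )] -> [Type [Atom unit]]]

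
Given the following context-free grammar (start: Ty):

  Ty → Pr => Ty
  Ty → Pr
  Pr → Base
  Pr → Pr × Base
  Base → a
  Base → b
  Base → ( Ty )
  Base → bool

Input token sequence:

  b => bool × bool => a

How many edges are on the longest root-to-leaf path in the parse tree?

[Ty [Pr [Base b]] => [Ty [Pr [Pr [Base bool]] × [Base bool]] => [Ty [Pr [Base a]]]]]

5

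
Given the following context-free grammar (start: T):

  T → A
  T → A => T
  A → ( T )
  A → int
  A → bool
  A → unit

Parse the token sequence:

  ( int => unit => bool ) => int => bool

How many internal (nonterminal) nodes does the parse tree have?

[T [A ( [T [A int] => [T [A unit] => [T [A bool]]]] )] => [T [A int] => [T [A bool]]]]

12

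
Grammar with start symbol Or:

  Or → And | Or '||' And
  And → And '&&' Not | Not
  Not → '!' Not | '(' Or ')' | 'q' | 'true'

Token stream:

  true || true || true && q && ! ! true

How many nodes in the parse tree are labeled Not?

7

[Or [Or [Or [And [Not true]]] || [And [Not true]]] || [And [And [And [Not true]] && [Not q]] && [Not ! [Not ! [Not true]]]]]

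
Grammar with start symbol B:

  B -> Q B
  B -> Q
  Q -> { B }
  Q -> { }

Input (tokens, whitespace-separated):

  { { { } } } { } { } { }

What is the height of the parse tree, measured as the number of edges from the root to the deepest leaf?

[B [Q { [B [Q { [B [Q { }]] }]] }] [B [Q { }] [B [Q { }] [B [Q { }]]]]]

6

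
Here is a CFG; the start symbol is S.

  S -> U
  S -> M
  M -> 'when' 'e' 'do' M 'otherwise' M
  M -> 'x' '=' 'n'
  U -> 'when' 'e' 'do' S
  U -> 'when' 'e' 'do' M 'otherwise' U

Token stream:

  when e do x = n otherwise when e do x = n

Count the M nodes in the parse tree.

[S [U when e do [M x = n] otherwise [U when e do [S [M x = n]]]]]

2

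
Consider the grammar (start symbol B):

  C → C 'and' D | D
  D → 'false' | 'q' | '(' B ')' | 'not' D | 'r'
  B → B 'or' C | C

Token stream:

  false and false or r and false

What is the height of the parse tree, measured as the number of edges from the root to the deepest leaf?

5

[B [B [C [C [D false]] and [D false]]] or [C [C [D r]] and [D false]]]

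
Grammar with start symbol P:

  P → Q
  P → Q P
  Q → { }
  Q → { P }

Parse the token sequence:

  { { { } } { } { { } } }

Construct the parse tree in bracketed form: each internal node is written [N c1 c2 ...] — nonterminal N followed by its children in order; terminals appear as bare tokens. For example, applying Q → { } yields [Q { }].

[P [Q { [P [Q { [P [Q { }]] }] [P [Q { }] [P [Q { [P [Q { }]] }]]]] }]]

P
Q
{ P }
{ Q P }
{ { P } P }
{ { Q } P }
{ { { } } P }
{ { { } } Q P }
{ { { } } { } P }
{ { { } } { } Q }
{ { { } } { } { P } }
{ { { } } { } { Q } }
{ { { } } { } { { } } }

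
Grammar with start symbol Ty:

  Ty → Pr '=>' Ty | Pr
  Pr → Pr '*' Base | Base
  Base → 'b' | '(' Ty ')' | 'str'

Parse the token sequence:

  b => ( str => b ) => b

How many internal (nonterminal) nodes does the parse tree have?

15

[Ty [Pr [Base b]] => [Ty [Pr [Base ( [Ty [Pr [Base str]] => [Ty [Pr [Base b]]]] )]] => [Ty [Pr [Base b]]]]]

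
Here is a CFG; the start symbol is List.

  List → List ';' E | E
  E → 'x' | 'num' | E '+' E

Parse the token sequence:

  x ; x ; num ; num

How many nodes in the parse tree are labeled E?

4

[List [List [List [List [E x]] ; [E x]] ; [E num]] ; [E num]]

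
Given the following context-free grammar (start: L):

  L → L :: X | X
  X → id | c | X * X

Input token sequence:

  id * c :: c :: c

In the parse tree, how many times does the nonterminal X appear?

5

[L [L [L [X [X id] * [X c]]] :: [X c]] :: [X c]]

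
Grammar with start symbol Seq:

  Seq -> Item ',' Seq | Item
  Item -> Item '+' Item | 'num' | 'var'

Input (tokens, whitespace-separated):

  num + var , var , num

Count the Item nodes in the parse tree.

[Seq [Item [Item num] + [Item var]] , [Seq [Item var] , [Seq [Item num]]]]

5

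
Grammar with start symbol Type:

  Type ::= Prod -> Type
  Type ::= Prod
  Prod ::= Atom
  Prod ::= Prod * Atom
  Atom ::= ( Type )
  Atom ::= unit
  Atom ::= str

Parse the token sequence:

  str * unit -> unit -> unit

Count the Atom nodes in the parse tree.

[Type [Prod [Prod [Atom str]] * [Atom unit]] -> [Type [Prod [Atom unit]] -> [Type [Prod [Atom unit]]]]]

4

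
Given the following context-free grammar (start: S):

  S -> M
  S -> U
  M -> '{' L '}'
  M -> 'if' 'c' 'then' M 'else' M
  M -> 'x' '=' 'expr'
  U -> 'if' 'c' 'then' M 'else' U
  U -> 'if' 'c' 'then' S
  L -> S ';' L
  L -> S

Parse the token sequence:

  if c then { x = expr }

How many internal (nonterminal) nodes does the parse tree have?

[S [U if c then [S [M { [L [S [M x = expr]]] }]]]]

7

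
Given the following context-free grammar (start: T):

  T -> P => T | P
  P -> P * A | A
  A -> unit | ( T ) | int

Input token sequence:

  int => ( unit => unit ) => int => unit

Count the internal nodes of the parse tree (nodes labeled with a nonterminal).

18

[T [P [A int]] => [T [P [A ( [T [P [A unit]] => [T [P [A unit]]]] )]] => [T [P [A int]] => [T [P [A unit]]]]]]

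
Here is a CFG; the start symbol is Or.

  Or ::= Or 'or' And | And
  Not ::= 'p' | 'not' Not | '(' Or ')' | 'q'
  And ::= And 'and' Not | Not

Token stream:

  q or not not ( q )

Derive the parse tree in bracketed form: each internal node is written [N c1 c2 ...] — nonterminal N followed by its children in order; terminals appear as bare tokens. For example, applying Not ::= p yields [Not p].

Or
Or or And
And or And
Not or And
q or And
q or Not
q or not Not
q or not not Not
q or not not ( Or )
q or not not ( And )
q or not not ( Not )
q or not not ( q )

[Or [Or [And [Not q]]] or [And [Not not [Not not [Not ( [Or [And [Not q]]] )]]]]]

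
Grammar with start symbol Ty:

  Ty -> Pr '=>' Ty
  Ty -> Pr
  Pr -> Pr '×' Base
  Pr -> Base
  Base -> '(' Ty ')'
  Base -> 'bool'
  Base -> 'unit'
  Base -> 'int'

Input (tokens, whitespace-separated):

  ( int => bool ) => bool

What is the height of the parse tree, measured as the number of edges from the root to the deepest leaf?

7

[Ty [Pr [Base ( [Ty [Pr [Base int]] => [Ty [Pr [Base bool]]]] )]] => [Ty [Pr [Base bool]]]]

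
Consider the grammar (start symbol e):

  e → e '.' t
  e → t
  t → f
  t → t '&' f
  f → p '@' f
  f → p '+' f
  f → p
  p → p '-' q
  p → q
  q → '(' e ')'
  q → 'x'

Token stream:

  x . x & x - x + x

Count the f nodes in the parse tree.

[e [e [t [f [p [q x]]]]] . [t [t [f [p [q x]]]] & [f [p [p [q x]] - [q x]] + [f [p [q x]]]]]]

4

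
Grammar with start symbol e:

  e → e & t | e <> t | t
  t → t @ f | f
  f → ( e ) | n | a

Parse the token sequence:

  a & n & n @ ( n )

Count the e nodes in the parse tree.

4

[e [e [e [t [f a]]] & [t [f n]]] & [t [t [f n]] @ [f ( [e [t [f n]]] )]]]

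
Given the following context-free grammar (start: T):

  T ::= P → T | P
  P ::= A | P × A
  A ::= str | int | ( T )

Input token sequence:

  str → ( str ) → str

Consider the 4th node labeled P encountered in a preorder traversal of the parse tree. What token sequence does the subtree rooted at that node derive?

str

[T [P [A str]] → [T [P [A ( [T [P [A str]]] )]] → [T [P [A str]]]]]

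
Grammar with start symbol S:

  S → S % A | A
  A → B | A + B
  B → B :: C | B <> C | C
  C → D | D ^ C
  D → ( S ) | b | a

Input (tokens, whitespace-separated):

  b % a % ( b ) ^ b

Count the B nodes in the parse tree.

4

[S [S [S [A [B [C [D b]]]]] % [A [B [C [D a]]]]] % [A [B [C [D ( [S [A [B [C [D b]]]]] )] ^ [C [D b]]]]]]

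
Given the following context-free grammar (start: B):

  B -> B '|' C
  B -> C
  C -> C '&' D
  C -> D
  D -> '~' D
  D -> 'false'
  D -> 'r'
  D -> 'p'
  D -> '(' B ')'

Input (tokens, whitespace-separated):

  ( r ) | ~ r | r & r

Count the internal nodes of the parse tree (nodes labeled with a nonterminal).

[B [B [B [C [D ( [B [C [D r]]] )]]] | [C [D ~ [D r]]]] | [C [C [D r]] & [D r]]]

15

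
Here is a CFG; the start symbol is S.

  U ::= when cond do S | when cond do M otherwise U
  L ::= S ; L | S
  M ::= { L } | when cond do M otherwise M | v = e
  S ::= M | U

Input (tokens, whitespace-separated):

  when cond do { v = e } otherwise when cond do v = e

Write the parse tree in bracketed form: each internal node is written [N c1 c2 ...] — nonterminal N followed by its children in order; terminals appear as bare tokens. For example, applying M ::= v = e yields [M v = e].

[S [U when cond do [M { [L [S [M v = e]]] }] otherwise [U when cond do [S [M v = e]]]]]

S
U
when cond do M otherwise U
when cond do { L } otherwise U
when cond do { S } otherwise U
when cond do { M } otherwise U
when cond do { v = e } otherwise U
when cond do { v = e } otherwise when cond do S
when cond do { v = e } otherwise when cond do M
when cond do { v = e } otherwise when cond do v = e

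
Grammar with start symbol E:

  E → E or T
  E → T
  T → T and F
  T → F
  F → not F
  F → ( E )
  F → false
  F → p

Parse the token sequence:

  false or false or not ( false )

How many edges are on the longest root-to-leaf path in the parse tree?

[E [E [E [T [F false]]] or [T [F false]]] or [T [F not [F ( [E [T [F false]]] )]]]]

7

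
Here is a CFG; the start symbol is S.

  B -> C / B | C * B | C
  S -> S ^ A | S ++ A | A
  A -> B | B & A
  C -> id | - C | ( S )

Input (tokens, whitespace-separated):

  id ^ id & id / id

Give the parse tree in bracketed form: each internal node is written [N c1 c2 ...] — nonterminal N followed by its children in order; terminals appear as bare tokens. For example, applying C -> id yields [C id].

S
S ^ A
A ^ A
B ^ A
C ^ A
id ^ A
id ^ B & A
id ^ C & A
id ^ id & A
id ^ id & B
id ^ id & C / B
id ^ id & id / B
id ^ id & id / C
id ^ id & id / id

[S [S [A [B [C id]]]] ^ [A [B [C id]] & [A [B [C id] / [B [C id]]]]]]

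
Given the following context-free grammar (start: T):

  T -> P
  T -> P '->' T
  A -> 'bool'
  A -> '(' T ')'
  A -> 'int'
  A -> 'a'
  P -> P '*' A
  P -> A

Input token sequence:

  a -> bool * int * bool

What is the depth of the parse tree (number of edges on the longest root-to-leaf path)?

[T [P [A a]] -> [T [P [P [P [A bool]] * [A int]] * [A bool]]]]

6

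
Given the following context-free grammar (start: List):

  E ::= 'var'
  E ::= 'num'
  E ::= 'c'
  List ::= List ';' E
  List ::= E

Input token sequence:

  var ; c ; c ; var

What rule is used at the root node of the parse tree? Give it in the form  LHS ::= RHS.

[List [List [List [List [E var]] ; [E c]] ; [E c]] ; [E var]]

List ::= List ';' E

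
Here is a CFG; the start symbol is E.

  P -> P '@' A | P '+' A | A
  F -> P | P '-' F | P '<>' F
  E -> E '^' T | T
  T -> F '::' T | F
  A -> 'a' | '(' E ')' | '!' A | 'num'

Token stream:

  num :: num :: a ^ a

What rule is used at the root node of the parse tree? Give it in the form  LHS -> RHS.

[E [E [T [F [P [A num]]] :: [T [F [P [A num]]] :: [T [F [P [A a]]]]]]] ^ [T [F [P [A a]]]]]

E -> E '^' T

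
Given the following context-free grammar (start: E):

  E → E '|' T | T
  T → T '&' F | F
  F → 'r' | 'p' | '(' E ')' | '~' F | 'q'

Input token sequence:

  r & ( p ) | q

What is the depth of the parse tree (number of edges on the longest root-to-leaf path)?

7

[E [E [T [T [F r]] & [F ( [E [T [F p]]] )]]] | [T [F q]]]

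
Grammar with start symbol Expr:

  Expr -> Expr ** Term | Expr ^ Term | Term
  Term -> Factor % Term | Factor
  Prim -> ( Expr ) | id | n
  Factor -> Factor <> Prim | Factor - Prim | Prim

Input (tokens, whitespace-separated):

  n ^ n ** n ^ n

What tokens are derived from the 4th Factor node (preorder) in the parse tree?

n

[Expr [Expr [Expr [Expr [Term [Factor [Prim n]]]] ^ [Term [Factor [Prim n]]]] ** [Term [Factor [Prim n]]]] ^ [Term [Factor [Prim n]]]]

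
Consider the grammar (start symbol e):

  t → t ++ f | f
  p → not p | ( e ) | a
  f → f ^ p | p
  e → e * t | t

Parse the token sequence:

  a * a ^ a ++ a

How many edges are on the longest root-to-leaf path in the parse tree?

6

[e [e [t [f [p a]]]] * [t [t [f [f [p a]] ^ [p a]]] ++ [f [p a]]]]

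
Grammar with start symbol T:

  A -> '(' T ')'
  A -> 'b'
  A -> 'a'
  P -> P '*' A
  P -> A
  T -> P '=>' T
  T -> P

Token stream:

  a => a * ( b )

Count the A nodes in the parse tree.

[T [P [A a]] => [T [P [P [A a]] * [A ( [T [P [A b]]] )]]]]

4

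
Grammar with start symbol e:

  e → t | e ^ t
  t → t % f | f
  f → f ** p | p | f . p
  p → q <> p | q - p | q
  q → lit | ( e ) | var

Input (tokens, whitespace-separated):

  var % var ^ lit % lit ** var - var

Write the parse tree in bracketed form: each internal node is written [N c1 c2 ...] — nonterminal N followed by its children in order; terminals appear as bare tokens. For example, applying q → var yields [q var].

e
e ^ t
t ^ t
t % f ^ t
f % f ^ t
p % f ^ t
q % f ^ t
var % f ^ t
var % p ^ t
var % q ^ t
var % var ^ t
var % var ^ t % f
var % var ^ f % f
var % var ^ p % f
var % var ^ q % f
var % var ^ lit % f
var % var ^ lit % f ** p
var % var ^ lit % p ** p
var % var ^ lit % q ** p
var % var ^ lit % lit ** p
var % var ^ lit % lit ** q - p
var % var ^ lit % lit ** var - p
var % var ^ lit % lit ** var - q
var % var ^ lit % lit ** var - var

[e [e [t [t [f [p [q var]]]] % [f [p [q var]]]]] ^ [t [t [f [p [q lit]]]] % [f [f [p [q lit]]] ** [p [q var] - [p [q var]]]]]]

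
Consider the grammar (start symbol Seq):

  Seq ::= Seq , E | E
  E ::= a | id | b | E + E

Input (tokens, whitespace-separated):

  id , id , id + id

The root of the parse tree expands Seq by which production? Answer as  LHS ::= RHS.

[Seq [Seq [Seq [E id]] , [E id]] , [E [E id] + [E id]]]

Seq ::= Seq , E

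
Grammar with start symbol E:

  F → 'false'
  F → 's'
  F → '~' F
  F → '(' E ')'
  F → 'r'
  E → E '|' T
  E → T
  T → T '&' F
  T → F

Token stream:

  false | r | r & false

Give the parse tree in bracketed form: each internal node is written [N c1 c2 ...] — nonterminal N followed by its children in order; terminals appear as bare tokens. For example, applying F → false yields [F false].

[E [E [E [T [F false]]] | [T [F r]]] | [T [T [F r]] & [F false]]]

E
E | T
E | T | T
T | T | T
F | T | T
false | T | T
false | F | T
false | r | T
false | r | T & F
false | r | F & F
false | r | r & F
false | r | r & false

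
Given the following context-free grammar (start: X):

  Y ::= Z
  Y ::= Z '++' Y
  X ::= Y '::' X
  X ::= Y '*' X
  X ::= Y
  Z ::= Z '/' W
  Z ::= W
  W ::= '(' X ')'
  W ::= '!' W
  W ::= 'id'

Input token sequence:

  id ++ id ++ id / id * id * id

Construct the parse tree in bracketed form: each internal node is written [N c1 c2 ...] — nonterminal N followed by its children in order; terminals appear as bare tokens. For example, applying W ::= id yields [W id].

[X [Y [Z [W id]] ++ [Y [Z [W id]] ++ [Y [Z [Z [W id]] / [W id]]]]] * [X [Y [Z [W id]]] * [X [Y [Z [W id]]]]]]

X
Y * X
Z ++ Y * X
W ++ Y * X
id ++ Y * X
id ++ Z ++ Y * X
id ++ W ++ Y * X
id ++ id ++ Y * X
id ++ id ++ Z * X
id ++ id ++ Z / W * X
id ++ id ++ W / W * X
id ++ id ++ id / W * X
id ++ id ++ id / id * X
id ++ id ++ id / id * Y * X
id ++ id ++ id / id * Z * X
id ++ id ++ id / id * W * X
id ++ id ++ id / id * id * X
id ++ id ++ id / id * id * Y
id ++ id ++ id / id * id * Z
id ++ id ++ id / id * id * W
id ++ id ++ id / id * id * id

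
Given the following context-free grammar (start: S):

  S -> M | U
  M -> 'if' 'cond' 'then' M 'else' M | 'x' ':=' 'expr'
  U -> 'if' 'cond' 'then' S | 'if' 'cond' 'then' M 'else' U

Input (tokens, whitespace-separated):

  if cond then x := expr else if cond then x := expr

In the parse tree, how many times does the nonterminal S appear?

2

[S [U if cond then [M x := expr] else [U if cond then [S [M x := expr]]]]]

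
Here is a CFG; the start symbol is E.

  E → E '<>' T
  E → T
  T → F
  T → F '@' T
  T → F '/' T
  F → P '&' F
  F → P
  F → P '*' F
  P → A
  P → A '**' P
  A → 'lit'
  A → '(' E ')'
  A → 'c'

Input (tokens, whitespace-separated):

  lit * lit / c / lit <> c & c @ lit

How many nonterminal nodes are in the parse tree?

[E [E [T [F [P [A lit]] * [F [P [A lit]]]] / [T [F [P [A c]]] / [T [F [P [A lit]]]]]]] <> [T [F [P [A c]] & [F [P [A c]]]] @ [T [F [P [A lit]]]]]]

28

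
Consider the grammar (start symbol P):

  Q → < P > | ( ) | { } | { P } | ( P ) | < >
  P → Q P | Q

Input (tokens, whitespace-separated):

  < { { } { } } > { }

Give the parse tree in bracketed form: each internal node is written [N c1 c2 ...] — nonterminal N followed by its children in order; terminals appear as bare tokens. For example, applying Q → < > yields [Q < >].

[P [Q < [P [Q { [P [Q { }] [P [Q { }]]] }]] >] [P [Q { }]]]

P
Q P
< P > P
< Q > P
< { P } > P
< { Q P } > P
< { { } P } > P
< { { } Q } > P
< { { } { } } > P
< { { } { } } > Q
< { { } { } } > { }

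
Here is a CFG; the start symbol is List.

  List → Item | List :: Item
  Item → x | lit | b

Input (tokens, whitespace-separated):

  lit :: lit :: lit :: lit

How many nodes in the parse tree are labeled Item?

[List [List [List [List [Item lit]] :: [Item lit]] :: [Item lit]] :: [Item lit]]

4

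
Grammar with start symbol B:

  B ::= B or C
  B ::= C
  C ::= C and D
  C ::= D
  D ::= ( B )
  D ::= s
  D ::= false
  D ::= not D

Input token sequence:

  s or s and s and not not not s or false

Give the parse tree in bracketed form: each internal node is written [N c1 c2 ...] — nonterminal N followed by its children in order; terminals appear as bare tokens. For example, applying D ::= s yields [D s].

[B [B [B [C [D s]]] or [C [C [C [D s]] and [D s]] and [D not [D not [D not [D s]]]]]] or [C [D false]]]

B
B or C
B or C or C
C or C or C
D or C or C
s or C or C
s or C and D or C
s or C and D and D or C
s or D and D and D or C
s or s and D and D or C
s or s and s and D or C
s or s and s and not D or C
s or s and s and not not D or C
s or s and s and not not not D or C
s or s and s and not not not s or C
s or s and s and not not not s or D
s or s and s and not not not s or false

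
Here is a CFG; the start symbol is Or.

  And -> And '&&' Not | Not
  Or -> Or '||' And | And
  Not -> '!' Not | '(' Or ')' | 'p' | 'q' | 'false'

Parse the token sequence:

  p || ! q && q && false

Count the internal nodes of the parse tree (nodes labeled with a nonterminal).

11

[Or [Or [And [Not p]]] || [And [And [And [Not ! [Not q]]] && [Not q]] && [Not false]]]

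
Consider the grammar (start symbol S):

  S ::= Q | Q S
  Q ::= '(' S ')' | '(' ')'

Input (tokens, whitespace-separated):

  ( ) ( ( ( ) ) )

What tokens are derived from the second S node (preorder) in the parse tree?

( ( ( ) ) )

[S [Q ( )] [S [Q ( [S [Q ( [S [Q ( )]] )]] )]]]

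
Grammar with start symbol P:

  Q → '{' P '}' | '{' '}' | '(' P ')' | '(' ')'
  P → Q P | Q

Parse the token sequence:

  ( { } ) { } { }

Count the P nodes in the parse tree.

[P [Q ( [P [Q { }]] )] [P [Q { }] [P [Q { }]]]]

4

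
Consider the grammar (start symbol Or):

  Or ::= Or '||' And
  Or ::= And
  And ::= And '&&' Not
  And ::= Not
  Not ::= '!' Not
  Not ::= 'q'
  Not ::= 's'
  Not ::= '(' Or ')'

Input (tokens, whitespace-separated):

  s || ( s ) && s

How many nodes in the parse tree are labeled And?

[Or [Or [And [Not s]]] || [And [And [Not ( [Or [And [Not s]]] )]] && [Not s]]]

4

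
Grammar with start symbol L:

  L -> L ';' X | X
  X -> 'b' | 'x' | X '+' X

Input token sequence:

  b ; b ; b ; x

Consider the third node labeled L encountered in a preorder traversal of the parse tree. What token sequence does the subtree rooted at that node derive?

b ; b

[L [L [L [L [X b]] ; [X b]] ; [X b]] ; [X x]]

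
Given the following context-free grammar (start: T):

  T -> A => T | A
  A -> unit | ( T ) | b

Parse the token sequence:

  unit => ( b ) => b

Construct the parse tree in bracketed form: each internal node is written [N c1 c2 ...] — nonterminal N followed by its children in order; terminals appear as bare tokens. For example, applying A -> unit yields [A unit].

[T [A unit] => [T [A ( [T [A b]] )] => [T [A b]]]]

T
A => T
unit => T
unit => A => T
unit => ( T ) => T
unit => ( A ) => T
unit => ( b ) => T
unit => ( b ) => A
unit => ( b ) => b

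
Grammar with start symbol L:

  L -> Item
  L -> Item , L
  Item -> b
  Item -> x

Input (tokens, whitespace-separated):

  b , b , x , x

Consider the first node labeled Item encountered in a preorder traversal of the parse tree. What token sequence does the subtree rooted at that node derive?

[L [Item b] , [L [Item b] , [L [Item x] , [L [Item x]]]]]

b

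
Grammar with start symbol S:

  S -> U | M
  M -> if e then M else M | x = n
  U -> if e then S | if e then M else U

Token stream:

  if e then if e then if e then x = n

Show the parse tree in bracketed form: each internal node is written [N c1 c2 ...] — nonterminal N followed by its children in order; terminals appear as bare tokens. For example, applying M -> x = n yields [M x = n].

[S [U if e then [S [U if e then [S [U if e then [S [M x = n]]]]]]]]

S
U
if e then S
if e then U
if e then if e then S
if e then if e then U
if e then if e then if e then S
if e then if e then if e then M
if e then if e then if e then x = n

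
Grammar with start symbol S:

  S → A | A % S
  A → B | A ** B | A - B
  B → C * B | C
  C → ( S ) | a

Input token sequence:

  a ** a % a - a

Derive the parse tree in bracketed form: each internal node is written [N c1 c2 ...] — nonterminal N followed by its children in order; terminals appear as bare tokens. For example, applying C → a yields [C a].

[S [A [A [B [C a]]] ** [B [C a]]] % [S [A [A [B [C a]]] - [B [C a]]]]]

S
A % S
A ** B % S
B ** B % S
C ** B % S
a ** B % S
a ** C % S
a ** a % S
a ** a % A
a ** a % A - B
a ** a % B - B
a ** a % C - B
a ** a % a - B
a ** a % a - C
a ** a % a - a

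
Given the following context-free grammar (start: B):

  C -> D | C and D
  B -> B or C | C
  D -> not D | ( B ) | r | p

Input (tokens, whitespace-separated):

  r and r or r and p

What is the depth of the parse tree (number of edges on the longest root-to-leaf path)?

[B [B [C [C [D r]] and [D r]]] or [C [C [D r]] and [D p]]]

5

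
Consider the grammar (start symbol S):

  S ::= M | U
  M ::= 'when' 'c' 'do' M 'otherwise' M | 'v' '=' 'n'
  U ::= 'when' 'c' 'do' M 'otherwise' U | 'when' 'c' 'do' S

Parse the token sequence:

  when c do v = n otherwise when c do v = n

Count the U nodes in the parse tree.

2

[S [U when c do [M v = n] otherwise [U when c do [S [M v = n]]]]]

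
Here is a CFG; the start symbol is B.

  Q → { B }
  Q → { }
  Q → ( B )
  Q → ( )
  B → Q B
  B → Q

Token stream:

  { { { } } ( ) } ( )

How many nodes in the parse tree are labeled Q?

[B [Q { [B [Q { [B [Q { }]] }] [B [Q ( )]]] }] [B [Q ( )]]]

5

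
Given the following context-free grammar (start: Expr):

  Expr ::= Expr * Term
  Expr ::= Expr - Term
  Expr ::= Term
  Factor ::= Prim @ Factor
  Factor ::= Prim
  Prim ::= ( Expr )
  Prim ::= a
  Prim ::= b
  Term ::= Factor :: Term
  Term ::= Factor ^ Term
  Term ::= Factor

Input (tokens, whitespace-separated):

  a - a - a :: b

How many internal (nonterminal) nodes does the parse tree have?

[Expr [Expr [Expr [Term [Factor [Prim a]]]] - [Term [Factor [Prim a]]]] - [Term [Factor [Prim a]] :: [Term [Factor [Prim b]]]]]

15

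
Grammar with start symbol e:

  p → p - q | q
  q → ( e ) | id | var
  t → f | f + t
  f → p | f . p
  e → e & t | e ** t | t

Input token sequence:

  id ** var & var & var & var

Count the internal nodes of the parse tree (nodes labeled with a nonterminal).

[e [e [e [e [e [t [f [p [q id]]]]] ** [t [f [p [q var]]]]] & [t [f [p [q var]]]]] & [t [f [p [q var]]]]] & [t [f [p [q var]]]]]

25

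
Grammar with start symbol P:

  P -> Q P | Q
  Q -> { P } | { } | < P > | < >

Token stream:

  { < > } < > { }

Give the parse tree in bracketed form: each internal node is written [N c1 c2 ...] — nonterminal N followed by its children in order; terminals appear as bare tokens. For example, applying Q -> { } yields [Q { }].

[P [Q { [P [Q < >]] }] [P [Q < >] [P [Q { }]]]]

P
Q P
{ P } P
{ Q } P
{ < > } P
{ < > } Q P
{ < > } < > P
{ < > } < > Q
{ < > } < > { }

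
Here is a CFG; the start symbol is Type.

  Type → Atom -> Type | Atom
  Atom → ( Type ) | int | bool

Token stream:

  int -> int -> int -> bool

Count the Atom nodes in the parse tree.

4

[Type [Atom int] -> [Type [Atom int] -> [Type [Atom int] -> [Type [Atom bool]]]]]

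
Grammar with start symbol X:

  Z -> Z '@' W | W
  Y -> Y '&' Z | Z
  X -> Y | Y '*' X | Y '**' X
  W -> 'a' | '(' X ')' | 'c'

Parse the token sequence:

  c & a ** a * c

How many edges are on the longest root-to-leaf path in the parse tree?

[X [Y [Y [Z [W c]]] & [Z [W a]]] ** [X [Y [Z [W a]]] * [X [Y [Z [W c]]]]]]

6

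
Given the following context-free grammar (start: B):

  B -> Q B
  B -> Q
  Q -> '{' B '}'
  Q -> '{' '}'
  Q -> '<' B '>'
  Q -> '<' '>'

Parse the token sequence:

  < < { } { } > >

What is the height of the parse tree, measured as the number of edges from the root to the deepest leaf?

[B [Q < [B [Q < [B [Q { }] [B [Q { }]]] >]] >]]

7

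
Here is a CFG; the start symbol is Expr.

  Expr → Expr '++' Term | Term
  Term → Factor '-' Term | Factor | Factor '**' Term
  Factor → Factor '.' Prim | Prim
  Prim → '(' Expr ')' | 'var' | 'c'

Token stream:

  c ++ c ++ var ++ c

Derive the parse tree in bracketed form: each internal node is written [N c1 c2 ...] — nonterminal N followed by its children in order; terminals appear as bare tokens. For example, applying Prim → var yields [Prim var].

Expr
Expr ++ Term
Expr ++ Term ++ Term
Expr ++ Term ++ Term ++ Term
Term ++ Term ++ Term ++ Term
Factor ++ Term ++ Term ++ Term
Prim ++ Term ++ Term ++ Term
c ++ Term ++ Term ++ Term
c ++ Factor ++ Term ++ Term
c ++ Prim ++ Term ++ Term
c ++ c ++ Term ++ Term
c ++ c ++ Factor ++ Term
c ++ c ++ Prim ++ Term
c ++ c ++ var ++ Term
c ++ c ++ var ++ Factor
c ++ c ++ var ++ Prim
c ++ c ++ var ++ c

[Expr [Expr [Expr [Expr [Term [Factor [Prim c]]]] ++ [Term [Factor [Prim c]]]] ++ [Term [Factor [Prim var]]]] ++ [Term [Factor [Prim c]]]]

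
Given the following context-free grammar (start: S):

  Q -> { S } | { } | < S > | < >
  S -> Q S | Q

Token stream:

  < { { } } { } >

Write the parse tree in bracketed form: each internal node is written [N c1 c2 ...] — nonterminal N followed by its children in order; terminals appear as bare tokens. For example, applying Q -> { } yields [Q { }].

S
Q
< S >
< Q S >
< { S } S >
< { Q } S >
< { { } } S >
< { { } } Q >
< { { } } { } >

[S [Q < [S [Q { [S [Q { }]] }] [S [Q { }]]] >]]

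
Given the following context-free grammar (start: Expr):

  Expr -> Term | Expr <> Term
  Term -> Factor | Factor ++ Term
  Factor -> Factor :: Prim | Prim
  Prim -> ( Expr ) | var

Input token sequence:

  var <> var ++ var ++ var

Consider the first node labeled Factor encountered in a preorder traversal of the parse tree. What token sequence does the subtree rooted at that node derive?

[Expr [Expr [Term [Factor [Prim var]]]] <> [Term [Factor [Prim var]] ++ [Term [Factor [Prim var]] ++ [Term [Factor [Prim var]]]]]]

var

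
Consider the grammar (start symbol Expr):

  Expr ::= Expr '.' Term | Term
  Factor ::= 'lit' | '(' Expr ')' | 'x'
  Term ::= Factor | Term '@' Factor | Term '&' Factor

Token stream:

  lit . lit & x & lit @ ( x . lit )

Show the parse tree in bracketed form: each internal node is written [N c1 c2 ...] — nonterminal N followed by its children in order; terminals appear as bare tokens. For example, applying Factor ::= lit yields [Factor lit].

[Expr [Expr [Term [Factor lit]]] . [Term [Term [Term [Term [Factor lit]] & [Factor x]] & [Factor lit]] @ [Factor ( [Expr [Expr [Term [Factor x]]] . [Term [Factor lit]]] )]]]

Expr
Expr . Term
Term . Term
Factor . Term
lit . Term
lit . Term @ Factor
lit . Term & Factor @ Factor
lit . Term & Factor & Factor @ Factor
lit . Factor & Factor & Factor @ Factor
lit . lit & Factor & Factor @ Factor
lit . lit & x & Factor @ Factor
lit . lit & x & lit @ Factor
lit . lit & x & lit @ ( Expr )
lit . lit & x & lit @ ( Expr . Term )
lit . lit & x & lit @ ( Term . Term )
lit . lit & x & lit @ ( Factor . Term )
lit . lit & x & lit @ ( x . Term )
lit . lit & x & lit @ ( x . Factor )
lit . lit & x & lit @ ( x . lit )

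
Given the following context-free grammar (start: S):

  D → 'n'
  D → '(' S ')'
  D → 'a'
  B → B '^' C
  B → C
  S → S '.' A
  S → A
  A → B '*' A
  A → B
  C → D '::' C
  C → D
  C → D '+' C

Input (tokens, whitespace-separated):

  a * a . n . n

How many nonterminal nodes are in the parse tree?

19

[S [S [S [A [B [C [D a]]] * [A [B [C [D a]]]]]] . [A [B [C [D n]]]]] . [A [B [C [D n]]]]]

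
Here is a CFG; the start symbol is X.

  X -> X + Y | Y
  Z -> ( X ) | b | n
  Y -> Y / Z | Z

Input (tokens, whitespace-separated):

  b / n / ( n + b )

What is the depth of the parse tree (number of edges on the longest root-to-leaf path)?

7

[X [Y [Y [Y [Z b]] / [Z n]] / [Z ( [X [X [Y [Z n]]] + [Y [Z b]]] )]]]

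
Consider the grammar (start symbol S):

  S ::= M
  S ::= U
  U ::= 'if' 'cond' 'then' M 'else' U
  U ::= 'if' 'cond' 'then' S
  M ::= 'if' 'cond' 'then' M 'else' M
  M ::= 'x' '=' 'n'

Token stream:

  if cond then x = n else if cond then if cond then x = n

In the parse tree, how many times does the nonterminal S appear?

[S [U if cond then [M x = n] else [U if cond then [S [U if cond then [S [M x = n]]]]]]]

3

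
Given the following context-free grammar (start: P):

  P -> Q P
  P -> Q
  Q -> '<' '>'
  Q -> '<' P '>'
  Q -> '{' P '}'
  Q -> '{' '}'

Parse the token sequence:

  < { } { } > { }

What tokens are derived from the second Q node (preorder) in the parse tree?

[P [Q < [P [Q { }] [P [Q { }]]] >] [P [Q { }]]]

{ }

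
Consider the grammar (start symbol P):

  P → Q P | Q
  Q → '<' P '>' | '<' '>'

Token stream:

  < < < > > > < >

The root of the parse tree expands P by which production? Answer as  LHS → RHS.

P → Q P

[P [Q < [P [Q < [P [Q < >]] >]] >] [P [Q < >]]]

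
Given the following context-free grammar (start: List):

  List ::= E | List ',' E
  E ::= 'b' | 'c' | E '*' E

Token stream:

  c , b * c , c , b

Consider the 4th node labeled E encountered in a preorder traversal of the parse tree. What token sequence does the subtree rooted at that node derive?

c

[List [List [List [List [E c]] , [E [E b] * [E c]]] , [E c]] , [E b]]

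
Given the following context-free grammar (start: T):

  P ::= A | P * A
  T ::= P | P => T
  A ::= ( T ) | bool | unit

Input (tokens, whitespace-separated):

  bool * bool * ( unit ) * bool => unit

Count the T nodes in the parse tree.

3

[T [P [P [P [P [A bool]] * [A bool]] * [A ( [T [P [A unit]]] )]] * [A bool]] => [T [P [A unit]]]]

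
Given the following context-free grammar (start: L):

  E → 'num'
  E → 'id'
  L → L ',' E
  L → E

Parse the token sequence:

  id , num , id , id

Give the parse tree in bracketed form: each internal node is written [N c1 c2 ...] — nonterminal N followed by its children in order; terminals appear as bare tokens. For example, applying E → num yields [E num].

L
L , E
L , E , E
L , E , E , E
E , E , E , E
id , E , E , E
id , num , E , E
id , num , id , E
id , num , id , id

[L [L [L [L [E id]] , [E num]] , [E id]] , [E id]]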